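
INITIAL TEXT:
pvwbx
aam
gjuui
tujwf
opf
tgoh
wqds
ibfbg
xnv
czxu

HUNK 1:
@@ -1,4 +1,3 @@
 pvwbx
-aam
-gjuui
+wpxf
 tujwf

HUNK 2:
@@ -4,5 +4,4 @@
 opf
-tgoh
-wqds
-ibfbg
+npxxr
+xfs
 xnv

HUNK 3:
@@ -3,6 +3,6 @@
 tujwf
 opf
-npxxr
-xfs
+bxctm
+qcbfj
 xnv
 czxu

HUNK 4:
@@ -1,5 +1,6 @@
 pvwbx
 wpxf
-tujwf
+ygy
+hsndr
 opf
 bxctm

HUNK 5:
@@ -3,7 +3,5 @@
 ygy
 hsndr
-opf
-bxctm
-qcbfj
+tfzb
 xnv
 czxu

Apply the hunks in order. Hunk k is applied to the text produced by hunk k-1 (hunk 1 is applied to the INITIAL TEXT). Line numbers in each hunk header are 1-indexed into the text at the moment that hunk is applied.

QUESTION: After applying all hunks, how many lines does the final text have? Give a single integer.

Hunk 1: at line 1 remove [aam,gjuui] add [wpxf] -> 9 lines: pvwbx wpxf tujwf opf tgoh wqds ibfbg xnv czxu
Hunk 2: at line 4 remove [tgoh,wqds,ibfbg] add [npxxr,xfs] -> 8 lines: pvwbx wpxf tujwf opf npxxr xfs xnv czxu
Hunk 3: at line 3 remove [npxxr,xfs] add [bxctm,qcbfj] -> 8 lines: pvwbx wpxf tujwf opf bxctm qcbfj xnv czxu
Hunk 4: at line 1 remove [tujwf] add [ygy,hsndr] -> 9 lines: pvwbx wpxf ygy hsndr opf bxctm qcbfj xnv czxu
Hunk 5: at line 3 remove [opf,bxctm,qcbfj] add [tfzb] -> 7 lines: pvwbx wpxf ygy hsndr tfzb xnv czxu
Final line count: 7

Answer: 7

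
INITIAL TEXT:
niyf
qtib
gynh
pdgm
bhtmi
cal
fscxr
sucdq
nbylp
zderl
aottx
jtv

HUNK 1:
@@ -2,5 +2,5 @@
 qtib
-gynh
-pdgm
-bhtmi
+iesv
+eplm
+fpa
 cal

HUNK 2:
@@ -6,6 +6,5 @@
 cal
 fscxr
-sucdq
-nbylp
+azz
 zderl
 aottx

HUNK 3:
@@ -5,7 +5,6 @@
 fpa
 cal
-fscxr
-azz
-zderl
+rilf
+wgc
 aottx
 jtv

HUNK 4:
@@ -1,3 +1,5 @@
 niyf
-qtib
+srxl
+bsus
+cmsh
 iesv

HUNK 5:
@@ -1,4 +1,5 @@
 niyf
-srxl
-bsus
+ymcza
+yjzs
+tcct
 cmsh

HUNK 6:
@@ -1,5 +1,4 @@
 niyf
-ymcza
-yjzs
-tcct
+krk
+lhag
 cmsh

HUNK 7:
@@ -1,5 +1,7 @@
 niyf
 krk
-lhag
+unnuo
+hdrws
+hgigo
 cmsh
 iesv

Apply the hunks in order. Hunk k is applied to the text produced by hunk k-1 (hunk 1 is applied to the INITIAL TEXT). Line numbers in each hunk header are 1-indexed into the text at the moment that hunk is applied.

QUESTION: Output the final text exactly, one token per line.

Answer: niyf
krk
unnuo
hdrws
hgigo
cmsh
iesv
eplm
fpa
cal
rilf
wgc
aottx
jtv

Derivation:
Hunk 1: at line 2 remove [gynh,pdgm,bhtmi] add [iesv,eplm,fpa] -> 12 lines: niyf qtib iesv eplm fpa cal fscxr sucdq nbylp zderl aottx jtv
Hunk 2: at line 6 remove [sucdq,nbylp] add [azz] -> 11 lines: niyf qtib iesv eplm fpa cal fscxr azz zderl aottx jtv
Hunk 3: at line 5 remove [fscxr,azz,zderl] add [rilf,wgc] -> 10 lines: niyf qtib iesv eplm fpa cal rilf wgc aottx jtv
Hunk 4: at line 1 remove [qtib] add [srxl,bsus,cmsh] -> 12 lines: niyf srxl bsus cmsh iesv eplm fpa cal rilf wgc aottx jtv
Hunk 5: at line 1 remove [srxl,bsus] add [ymcza,yjzs,tcct] -> 13 lines: niyf ymcza yjzs tcct cmsh iesv eplm fpa cal rilf wgc aottx jtv
Hunk 6: at line 1 remove [ymcza,yjzs,tcct] add [krk,lhag] -> 12 lines: niyf krk lhag cmsh iesv eplm fpa cal rilf wgc aottx jtv
Hunk 7: at line 1 remove [lhag] add [unnuo,hdrws,hgigo] -> 14 lines: niyf krk unnuo hdrws hgigo cmsh iesv eplm fpa cal rilf wgc aottx jtv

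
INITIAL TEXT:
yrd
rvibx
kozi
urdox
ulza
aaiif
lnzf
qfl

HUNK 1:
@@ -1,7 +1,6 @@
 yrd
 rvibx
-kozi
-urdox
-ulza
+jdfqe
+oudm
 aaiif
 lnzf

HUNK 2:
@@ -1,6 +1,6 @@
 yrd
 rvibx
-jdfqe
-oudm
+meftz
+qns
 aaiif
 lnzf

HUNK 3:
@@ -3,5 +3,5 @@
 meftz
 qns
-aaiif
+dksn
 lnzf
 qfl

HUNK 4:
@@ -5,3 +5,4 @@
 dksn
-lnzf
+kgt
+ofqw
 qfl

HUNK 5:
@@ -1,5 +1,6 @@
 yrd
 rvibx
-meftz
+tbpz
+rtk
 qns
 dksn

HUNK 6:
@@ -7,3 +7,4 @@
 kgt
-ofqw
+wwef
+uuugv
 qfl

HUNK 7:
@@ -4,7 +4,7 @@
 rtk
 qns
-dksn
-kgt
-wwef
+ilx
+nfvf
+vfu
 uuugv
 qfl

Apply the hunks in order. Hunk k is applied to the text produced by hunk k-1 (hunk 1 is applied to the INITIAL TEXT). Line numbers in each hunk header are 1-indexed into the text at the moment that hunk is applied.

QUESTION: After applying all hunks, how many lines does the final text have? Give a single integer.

Answer: 10

Derivation:
Hunk 1: at line 1 remove [kozi,urdox,ulza] add [jdfqe,oudm] -> 7 lines: yrd rvibx jdfqe oudm aaiif lnzf qfl
Hunk 2: at line 1 remove [jdfqe,oudm] add [meftz,qns] -> 7 lines: yrd rvibx meftz qns aaiif lnzf qfl
Hunk 3: at line 3 remove [aaiif] add [dksn] -> 7 lines: yrd rvibx meftz qns dksn lnzf qfl
Hunk 4: at line 5 remove [lnzf] add [kgt,ofqw] -> 8 lines: yrd rvibx meftz qns dksn kgt ofqw qfl
Hunk 5: at line 1 remove [meftz] add [tbpz,rtk] -> 9 lines: yrd rvibx tbpz rtk qns dksn kgt ofqw qfl
Hunk 6: at line 7 remove [ofqw] add [wwef,uuugv] -> 10 lines: yrd rvibx tbpz rtk qns dksn kgt wwef uuugv qfl
Hunk 7: at line 4 remove [dksn,kgt,wwef] add [ilx,nfvf,vfu] -> 10 lines: yrd rvibx tbpz rtk qns ilx nfvf vfu uuugv qfl
Final line count: 10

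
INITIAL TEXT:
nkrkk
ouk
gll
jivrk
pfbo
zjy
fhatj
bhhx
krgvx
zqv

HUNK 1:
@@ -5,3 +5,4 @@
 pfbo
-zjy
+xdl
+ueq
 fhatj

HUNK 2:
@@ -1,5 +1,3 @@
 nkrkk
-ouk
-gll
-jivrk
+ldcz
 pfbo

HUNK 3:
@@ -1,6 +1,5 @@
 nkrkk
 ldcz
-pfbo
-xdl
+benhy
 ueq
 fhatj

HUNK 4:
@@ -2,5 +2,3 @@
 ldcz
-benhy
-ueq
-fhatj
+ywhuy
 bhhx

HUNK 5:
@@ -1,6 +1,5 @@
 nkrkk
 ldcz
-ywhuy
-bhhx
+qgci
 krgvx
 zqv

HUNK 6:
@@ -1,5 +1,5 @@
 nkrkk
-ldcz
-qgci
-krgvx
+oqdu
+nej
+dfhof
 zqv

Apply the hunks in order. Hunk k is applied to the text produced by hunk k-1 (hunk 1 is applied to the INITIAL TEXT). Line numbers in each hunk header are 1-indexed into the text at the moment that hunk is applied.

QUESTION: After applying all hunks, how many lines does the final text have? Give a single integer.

Hunk 1: at line 5 remove [zjy] add [xdl,ueq] -> 11 lines: nkrkk ouk gll jivrk pfbo xdl ueq fhatj bhhx krgvx zqv
Hunk 2: at line 1 remove [ouk,gll,jivrk] add [ldcz] -> 9 lines: nkrkk ldcz pfbo xdl ueq fhatj bhhx krgvx zqv
Hunk 3: at line 1 remove [pfbo,xdl] add [benhy] -> 8 lines: nkrkk ldcz benhy ueq fhatj bhhx krgvx zqv
Hunk 4: at line 2 remove [benhy,ueq,fhatj] add [ywhuy] -> 6 lines: nkrkk ldcz ywhuy bhhx krgvx zqv
Hunk 5: at line 1 remove [ywhuy,bhhx] add [qgci] -> 5 lines: nkrkk ldcz qgci krgvx zqv
Hunk 6: at line 1 remove [ldcz,qgci,krgvx] add [oqdu,nej,dfhof] -> 5 lines: nkrkk oqdu nej dfhof zqv
Final line count: 5

Answer: 5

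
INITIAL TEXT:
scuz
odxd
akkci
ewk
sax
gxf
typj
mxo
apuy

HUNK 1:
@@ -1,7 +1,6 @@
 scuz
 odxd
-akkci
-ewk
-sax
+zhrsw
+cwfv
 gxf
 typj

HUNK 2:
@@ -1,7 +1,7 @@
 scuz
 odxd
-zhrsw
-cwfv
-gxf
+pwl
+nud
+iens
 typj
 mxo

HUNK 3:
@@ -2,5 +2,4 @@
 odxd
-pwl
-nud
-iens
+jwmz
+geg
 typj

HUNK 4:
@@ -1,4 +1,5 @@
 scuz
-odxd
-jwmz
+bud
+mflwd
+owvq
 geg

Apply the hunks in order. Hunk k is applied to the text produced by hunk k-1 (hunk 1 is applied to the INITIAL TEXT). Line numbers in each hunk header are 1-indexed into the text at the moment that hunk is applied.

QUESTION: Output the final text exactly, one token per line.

Hunk 1: at line 1 remove [akkci,ewk,sax] add [zhrsw,cwfv] -> 8 lines: scuz odxd zhrsw cwfv gxf typj mxo apuy
Hunk 2: at line 1 remove [zhrsw,cwfv,gxf] add [pwl,nud,iens] -> 8 lines: scuz odxd pwl nud iens typj mxo apuy
Hunk 3: at line 2 remove [pwl,nud,iens] add [jwmz,geg] -> 7 lines: scuz odxd jwmz geg typj mxo apuy
Hunk 4: at line 1 remove [odxd,jwmz] add [bud,mflwd,owvq] -> 8 lines: scuz bud mflwd owvq geg typj mxo apuy

Answer: scuz
bud
mflwd
owvq
geg
typj
mxo
apuy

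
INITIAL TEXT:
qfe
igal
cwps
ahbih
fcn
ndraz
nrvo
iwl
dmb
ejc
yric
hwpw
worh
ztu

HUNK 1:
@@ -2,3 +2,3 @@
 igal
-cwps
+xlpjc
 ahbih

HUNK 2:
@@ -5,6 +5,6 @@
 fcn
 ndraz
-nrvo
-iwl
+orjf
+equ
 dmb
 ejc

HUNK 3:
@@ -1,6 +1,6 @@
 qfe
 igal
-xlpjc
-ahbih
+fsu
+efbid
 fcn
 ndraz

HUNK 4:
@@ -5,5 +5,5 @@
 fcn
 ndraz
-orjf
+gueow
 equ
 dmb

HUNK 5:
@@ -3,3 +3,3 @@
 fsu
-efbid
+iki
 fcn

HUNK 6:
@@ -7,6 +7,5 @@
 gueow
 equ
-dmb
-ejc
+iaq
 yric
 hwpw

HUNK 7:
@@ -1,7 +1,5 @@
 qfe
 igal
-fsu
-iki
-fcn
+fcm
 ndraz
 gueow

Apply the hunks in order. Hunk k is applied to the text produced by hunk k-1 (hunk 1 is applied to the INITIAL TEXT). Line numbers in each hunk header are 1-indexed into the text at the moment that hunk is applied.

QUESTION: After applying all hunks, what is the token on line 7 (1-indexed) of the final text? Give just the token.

Answer: iaq

Derivation:
Hunk 1: at line 2 remove [cwps] add [xlpjc] -> 14 lines: qfe igal xlpjc ahbih fcn ndraz nrvo iwl dmb ejc yric hwpw worh ztu
Hunk 2: at line 5 remove [nrvo,iwl] add [orjf,equ] -> 14 lines: qfe igal xlpjc ahbih fcn ndraz orjf equ dmb ejc yric hwpw worh ztu
Hunk 3: at line 1 remove [xlpjc,ahbih] add [fsu,efbid] -> 14 lines: qfe igal fsu efbid fcn ndraz orjf equ dmb ejc yric hwpw worh ztu
Hunk 4: at line 5 remove [orjf] add [gueow] -> 14 lines: qfe igal fsu efbid fcn ndraz gueow equ dmb ejc yric hwpw worh ztu
Hunk 5: at line 3 remove [efbid] add [iki] -> 14 lines: qfe igal fsu iki fcn ndraz gueow equ dmb ejc yric hwpw worh ztu
Hunk 6: at line 7 remove [dmb,ejc] add [iaq] -> 13 lines: qfe igal fsu iki fcn ndraz gueow equ iaq yric hwpw worh ztu
Hunk 7: at line 1 remove [fsu,iki,fcn] add [fcm] -> 11 lines: qfe igal fcm ndraz gueow equ iaq yric hwpw worh ztu
Final line 7: iaq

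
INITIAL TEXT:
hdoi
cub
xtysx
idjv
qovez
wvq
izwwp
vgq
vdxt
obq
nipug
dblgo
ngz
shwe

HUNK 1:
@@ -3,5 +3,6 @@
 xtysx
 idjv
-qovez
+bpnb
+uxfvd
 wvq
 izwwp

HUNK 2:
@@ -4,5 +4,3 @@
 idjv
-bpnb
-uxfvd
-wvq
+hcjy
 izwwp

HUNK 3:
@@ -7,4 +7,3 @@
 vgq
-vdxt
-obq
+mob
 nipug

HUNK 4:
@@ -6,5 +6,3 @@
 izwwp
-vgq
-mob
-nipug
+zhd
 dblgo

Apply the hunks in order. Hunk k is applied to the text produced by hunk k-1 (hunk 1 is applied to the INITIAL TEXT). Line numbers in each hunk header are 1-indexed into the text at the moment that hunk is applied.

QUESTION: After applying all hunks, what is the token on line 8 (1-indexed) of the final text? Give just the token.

Answer: dblgo

Derivation:
Hunk 1: at line 3 remove [qovez] add [bpnb,uxfvd] -> 15 lines: hdoi cub xtysx idjv bpnb uxfvd wvq izwwp vgq vdxt obq nipug dblgo ngz shwe
Hunk 2: at line 4 remove [bpnb,uxfvd,wvq] add [hcjy] -> 13 lines: hdoi cub xtysx idjv hcjy izwwp vgq vdxt obq nipug dblgo ngz shwe
Hunk 3: at line 7 remove [vdxt,obq] add [mob] -> 12 lines: hdoi cub xtysx idjv hcjy izwwp vgq mob nipug dblgo ngz shwe
Hunk 4: at line 6 remove [vgq,mob,nipug] add [zhd] -> 10 lines: hdoi cub xtysx idjv hcjy izwwp zhd dblgo ngz shwe
Final line 8: dblgo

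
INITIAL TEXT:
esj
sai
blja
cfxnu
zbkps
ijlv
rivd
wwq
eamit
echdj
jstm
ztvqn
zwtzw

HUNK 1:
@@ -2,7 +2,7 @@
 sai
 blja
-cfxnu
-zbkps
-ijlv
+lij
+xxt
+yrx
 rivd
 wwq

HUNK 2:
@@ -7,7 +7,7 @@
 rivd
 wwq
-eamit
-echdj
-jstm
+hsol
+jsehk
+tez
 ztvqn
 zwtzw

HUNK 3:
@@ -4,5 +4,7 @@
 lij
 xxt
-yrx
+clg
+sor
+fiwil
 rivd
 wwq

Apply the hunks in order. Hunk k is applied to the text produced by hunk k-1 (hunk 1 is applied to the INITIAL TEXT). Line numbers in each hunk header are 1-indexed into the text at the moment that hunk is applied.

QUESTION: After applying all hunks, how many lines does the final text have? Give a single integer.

Answer: 15

Derivation:
Hunk 1: at line 2 remove [cfxnu,zbkps,ijlv] add [lij,xxt,yrx] -> 13 lines: esj sai blja lij xxt yrx rivd wwq eamit echdj jstm ztvqn zwtzw
Hunk 2: at line 7 remove [eamit,echdj,jstm] add [hsol,jsehk,tez] -> 13 lines: esj sai blja lij xxt yrx rivd wwq hsol jsehk tez ztvqn zwtzw
Hunk 3: at line 4 remove [yrx] add [clg,sor,fiwil] -> 15 lines: esj sai blja lij xxt clg sor fiwil rivd wwq hsol jsehk tez ztvqn zwtzw
Final line count: 15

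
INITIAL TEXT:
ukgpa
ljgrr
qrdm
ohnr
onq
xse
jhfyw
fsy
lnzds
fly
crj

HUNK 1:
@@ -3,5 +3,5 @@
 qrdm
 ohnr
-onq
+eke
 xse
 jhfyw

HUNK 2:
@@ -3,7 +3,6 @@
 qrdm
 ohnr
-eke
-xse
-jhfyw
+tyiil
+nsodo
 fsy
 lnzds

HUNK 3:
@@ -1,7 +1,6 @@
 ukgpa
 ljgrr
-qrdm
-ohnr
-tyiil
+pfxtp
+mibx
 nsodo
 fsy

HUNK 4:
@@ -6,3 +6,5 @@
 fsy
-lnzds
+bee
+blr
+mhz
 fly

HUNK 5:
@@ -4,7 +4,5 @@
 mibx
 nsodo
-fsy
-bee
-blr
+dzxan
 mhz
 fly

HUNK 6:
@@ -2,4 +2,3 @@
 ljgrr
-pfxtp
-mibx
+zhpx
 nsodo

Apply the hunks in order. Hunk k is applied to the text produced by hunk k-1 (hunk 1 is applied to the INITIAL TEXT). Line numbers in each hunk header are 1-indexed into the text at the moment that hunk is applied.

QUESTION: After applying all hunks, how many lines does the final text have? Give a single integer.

Hunk 1: at line 3 remove [onq] add [eke] -> 11 lines: ukgpa ljgrr qrdm ohnr eke xse jhfyw fsy lnzds fly crj
Hunk 2: at line 3 remove [eke,xse,jhfyw] add [tyiil,nsodo] -> 10 lines: ukgpa ljgrr qrdm ohnr tyiil nsodo fsy lnzds fly crj
Hunk 3: at line 1 remove [qrdm,ohnr,tyiil] add [pfxtp,mibx] -> 9 lines: ukgpa ljgrr pfxtp mibx nsodo fsy lnzds fly crj
Hunk 4: at line 6 remove [lnzds] add [bee,blr,mhz] -> 11 lines: ukgpa ljgrr pfxtp mibx nsodo fsy bee blr mhz fly crj
Hunk 5: at line 4 remove [fsy,bee,blr] add [dzxan] -> 9 lines: ukgpa ljgrr pfxtp mibx nsodo dzxan mhz fly crj
Hunk 6: at line 2 remove [pfxtp,mibx] add [zhpx] -> 8 lines: ukgpa ljgrr zhpx nsodo dzxan mhz fly crj
Final line count: 8

Answer: 8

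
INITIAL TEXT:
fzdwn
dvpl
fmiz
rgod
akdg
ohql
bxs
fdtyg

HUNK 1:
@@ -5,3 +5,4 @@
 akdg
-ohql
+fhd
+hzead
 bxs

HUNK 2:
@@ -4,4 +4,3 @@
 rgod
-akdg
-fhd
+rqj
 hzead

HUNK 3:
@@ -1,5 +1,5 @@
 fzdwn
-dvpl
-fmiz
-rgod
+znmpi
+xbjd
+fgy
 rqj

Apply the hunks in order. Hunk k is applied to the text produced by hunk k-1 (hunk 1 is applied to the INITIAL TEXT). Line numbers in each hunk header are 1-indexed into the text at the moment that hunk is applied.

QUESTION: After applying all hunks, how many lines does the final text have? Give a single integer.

Hunk 1: at line 5 remove [ohql] add [fhd,hzead] -> 9 lines: fzdwn dvpl fmiz rgod akdg fhd hzead bxs fdtyg
Hunk 2: at line 4 remove [akdg,fhd] add [rqj] -> 8 lines: fzdwn dvpl fmiz rgod rqj hzead bxs fdtyg
Hunk 3: at line 1 remove [dvpl,fmiz,rgod] add [znmpi,xbjd,fgy] -> 8 lines: fzdwn znmpi xbjd fgy rqj hzead bxs fdtyg
Final line count: 8

Answer: 8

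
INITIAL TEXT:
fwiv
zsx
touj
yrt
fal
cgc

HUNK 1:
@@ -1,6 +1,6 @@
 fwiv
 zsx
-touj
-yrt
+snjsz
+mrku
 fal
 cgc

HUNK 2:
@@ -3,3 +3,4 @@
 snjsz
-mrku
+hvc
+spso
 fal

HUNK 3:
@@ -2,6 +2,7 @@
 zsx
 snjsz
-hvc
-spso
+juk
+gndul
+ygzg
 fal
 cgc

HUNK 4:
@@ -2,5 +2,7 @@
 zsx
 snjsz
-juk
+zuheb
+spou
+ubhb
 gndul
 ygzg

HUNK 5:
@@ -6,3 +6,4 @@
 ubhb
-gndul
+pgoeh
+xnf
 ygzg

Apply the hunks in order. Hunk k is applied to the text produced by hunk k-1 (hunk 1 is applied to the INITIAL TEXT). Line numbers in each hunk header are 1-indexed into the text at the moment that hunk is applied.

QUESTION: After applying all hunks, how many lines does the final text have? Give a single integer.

Answer: 11

Derivation:
Hunk 1: at line 1 remove [touj,yrt] add [snjsz,mrku] -> 6 lines: fwiv zsx snjsz mrku fal cgc
Hunk 2: at line 3 remove [mrku] add [hvc,spso] -> 7 lines: fwiv zsx snjsz hvc spso fal cgc
Hunk 3: at line 2 remove [hvc,spso] add [juk,gndul,ygzg] -> 8 lines: fwiv zsx snjsz juk gndul ygzg fal cgc
Hunk 4: at line 2 remove [juk] add [zuheb,spou,ubhb] -> 10 lines: fwiv zsx snjsz zuheb spou ubhb gndul ygzg fal cgc
Hunk 5: at line 6 remove [gndul] add [pgoeh,xnf] -> 11 lines: fwiv zsx snjsz zuheb spou ubhb pgoeh xnf ygzg fal cgc
Final line count: 11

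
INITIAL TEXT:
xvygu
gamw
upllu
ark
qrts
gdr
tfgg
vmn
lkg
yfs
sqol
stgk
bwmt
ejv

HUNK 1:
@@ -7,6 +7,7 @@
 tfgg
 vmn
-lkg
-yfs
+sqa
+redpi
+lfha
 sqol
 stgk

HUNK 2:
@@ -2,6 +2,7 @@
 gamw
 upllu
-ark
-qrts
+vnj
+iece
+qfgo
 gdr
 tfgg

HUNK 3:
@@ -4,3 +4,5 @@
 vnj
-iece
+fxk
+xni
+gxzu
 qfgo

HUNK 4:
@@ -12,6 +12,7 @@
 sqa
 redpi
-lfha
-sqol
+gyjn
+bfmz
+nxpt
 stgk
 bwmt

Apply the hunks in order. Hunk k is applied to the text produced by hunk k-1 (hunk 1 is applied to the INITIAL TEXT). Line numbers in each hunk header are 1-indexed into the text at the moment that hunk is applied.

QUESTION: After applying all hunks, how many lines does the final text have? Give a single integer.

Answer: 19

Derivation:
Hunk 1: at line 7 remove [lkg,yfs] add [sqa,redpi,lfha] -> 15 lines: xvygu gamw upllu ark qrts gdr tfgg vmn sqa redpi lfha sqol stgk bwmt ejv
Hunk 2: at line 2 remove [ark,qrts] add [vnj,iece,qfgo] -> 16 lines: xvygu gamw upllu vnj iece qfgo gdr tfgg vmn sqa redpi lfha sqol stgk bwmt ejv
Hunk 3: at line 4 remove [iece] add [fxk,xni,gxzu] -> 18 lines: xvygu gamw upllu vnj fxk xni gxzu qfgo gdr tfgg vmn sqa redpi lfha sqol stgk bwmt ejv
Hunk 4: at line 12 remove [lfha,sqol] add [gyjn,bfmz,nxpt] -> 19 lines: xvygu gamw upllu vnj fxk xni gxzu qfgo gdr tfgg vmn sqa redpi gyjn bfmz nxpt stgk bwmt ejv
Final line count: 19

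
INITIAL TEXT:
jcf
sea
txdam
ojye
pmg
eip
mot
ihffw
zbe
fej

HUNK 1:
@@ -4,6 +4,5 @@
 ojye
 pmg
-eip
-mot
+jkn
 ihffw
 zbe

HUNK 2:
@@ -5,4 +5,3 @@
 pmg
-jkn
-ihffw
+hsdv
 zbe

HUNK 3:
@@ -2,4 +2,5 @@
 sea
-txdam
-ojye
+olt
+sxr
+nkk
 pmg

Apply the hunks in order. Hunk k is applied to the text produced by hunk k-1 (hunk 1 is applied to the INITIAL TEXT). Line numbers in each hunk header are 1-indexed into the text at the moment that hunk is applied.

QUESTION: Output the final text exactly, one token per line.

Answer: jcf
sea
olt
sxr
nkk
pmg
hsdv
zbe
fej

Derivation:
Hunk 1: at line 4 remove [eip,mot] add [jkn] -> 9 lines: jcf sea txdam ojye pmg jkn ihffw zbe fej
Hunk 2: at line 5 remove [jkn,ihffw] add [hsdv] -> 8 lines: jcf sea txdam ojye pmg hsdv zbe fej
Hunk 3: at line 2 remove [txdam,ojye] add [olt,sxr,nkk] -> 9 lines: jcf sea olt sxr nkk pmg hsdv zbe fej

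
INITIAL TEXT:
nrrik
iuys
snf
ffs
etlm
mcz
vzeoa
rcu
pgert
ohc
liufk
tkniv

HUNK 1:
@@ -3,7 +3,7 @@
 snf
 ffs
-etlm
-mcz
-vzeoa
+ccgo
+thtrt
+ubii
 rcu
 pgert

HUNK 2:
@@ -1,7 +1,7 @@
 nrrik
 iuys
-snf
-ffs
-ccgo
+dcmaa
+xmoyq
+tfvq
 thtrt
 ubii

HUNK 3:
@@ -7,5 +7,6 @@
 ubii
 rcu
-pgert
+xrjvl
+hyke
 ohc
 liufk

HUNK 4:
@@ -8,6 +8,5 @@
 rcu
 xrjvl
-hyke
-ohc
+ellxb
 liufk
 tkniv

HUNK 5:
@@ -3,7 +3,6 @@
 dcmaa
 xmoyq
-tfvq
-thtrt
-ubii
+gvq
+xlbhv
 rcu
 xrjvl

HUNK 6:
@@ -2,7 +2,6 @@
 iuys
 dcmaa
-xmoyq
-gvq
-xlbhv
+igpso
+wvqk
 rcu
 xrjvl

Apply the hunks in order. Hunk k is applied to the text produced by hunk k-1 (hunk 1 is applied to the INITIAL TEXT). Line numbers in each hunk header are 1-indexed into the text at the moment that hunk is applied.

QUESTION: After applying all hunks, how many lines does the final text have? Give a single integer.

Answer: 10

Derivation:
Hunk 1: at line 3 remove [etlm,mcz,vzeoa] add [ccgo,thtrt,ubii] -> 12 lines: nrrik iuys snf ffs ccgo thtrt ubii rcu pgert ohc liufk tkniv
Hunk 2: at line 1 remove [snf,ffs,ccgo] add [dcmaa,xmoyq,tfvq] -> 12 lines: nrrik iuys dcmaa xmoyq tfvq thtrt ubii rcu pgert ohc liufk tkniv
Hunk 3: at line 7 remove [pgert] add [xrjvl,hyke] -> 13 lines: nrrik iuys dcmaa xmoyq tfvq thtrt ubii rcu xrjvl hyke ohc liufk tkniv
Hunk 4: at line 8 remove [hyke,ohc] add [ellxb] -> 12 lines: nrrik iuys dcmaa xmoyq tfvq thtrt ubii rcu xrjvl ellxb liufk tkniv
Hunk 5: at line 3 remove [tfvq,thtrt,ubii] add [gvq,xlbhv] -> 11 lines: nrrik iuys dcmaa xmoyq gvq xlbhv rcu xrjvl ellxb liufk tkniv
Hunk 6: at line 2 remove [xmoyq,gvq,xlbhv] add [igpso,wvqk] -> 10 lines: nrrik iuys dcmaa igpso wvqk rcu xrjvl ellxb liufk tkniv
Final line count: 10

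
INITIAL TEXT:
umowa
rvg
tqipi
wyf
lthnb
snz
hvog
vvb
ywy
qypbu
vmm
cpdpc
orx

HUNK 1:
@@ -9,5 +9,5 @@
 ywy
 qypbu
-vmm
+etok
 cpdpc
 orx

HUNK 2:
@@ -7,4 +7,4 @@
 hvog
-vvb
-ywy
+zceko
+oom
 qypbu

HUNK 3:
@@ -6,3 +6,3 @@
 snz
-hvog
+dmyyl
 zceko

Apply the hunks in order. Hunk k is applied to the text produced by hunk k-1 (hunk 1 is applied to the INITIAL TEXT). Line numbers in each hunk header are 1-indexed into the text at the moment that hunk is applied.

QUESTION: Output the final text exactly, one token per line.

Answer: umowa
rvg
tqipi
wyf
lthnb
snz
dmyyl
zceko
oom
qypbu
etok
cpdpc
orx

Derivation:
Hunk 1: at line 9 remove [vmm] add [etok] -> 13 lines: umowa rvg tqipi wyf lthnb snz hvog vvb ywy qypbu etok cpdpc orx
Hunk 2: at line 7 remove [vvb,ywy] add [zceko,oom] -> 13 lines: umowa rvg tqipi wyf lthnb snz hvog zceko oom qypbu etok cpdpc orx
Hunk 3: at line 6 remove [hvog] add [dmyyl] -> 13 lines: umowa rvg tqipi wyf lthnb snz dmyyl zceko oom qypbu etok cpdpc orx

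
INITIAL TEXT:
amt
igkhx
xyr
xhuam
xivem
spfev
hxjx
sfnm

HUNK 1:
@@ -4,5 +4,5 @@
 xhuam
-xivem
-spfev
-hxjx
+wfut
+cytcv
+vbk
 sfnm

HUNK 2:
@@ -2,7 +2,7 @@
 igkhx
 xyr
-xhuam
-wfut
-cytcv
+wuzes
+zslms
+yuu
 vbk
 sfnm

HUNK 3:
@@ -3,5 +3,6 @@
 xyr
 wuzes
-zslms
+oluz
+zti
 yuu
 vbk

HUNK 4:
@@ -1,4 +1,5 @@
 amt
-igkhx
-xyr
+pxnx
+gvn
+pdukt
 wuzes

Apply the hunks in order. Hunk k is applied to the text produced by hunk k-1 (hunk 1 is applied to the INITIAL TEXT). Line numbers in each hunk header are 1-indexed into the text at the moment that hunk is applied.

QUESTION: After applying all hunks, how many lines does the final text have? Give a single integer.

Hunk 1: at line 4 remove [xivem,spfev,hxjx] add [wfut,cytcv,vbk] -> 8 lines: amt igkhx xyr xhuam wfut cytcv vbk sfnm
Hunk 2: at line 2 remove [xhuam,wfut,cytcv] add [wuzes,zslms,yuu] -> 8 lines: amt igkhx xyr wuzes zslms yuu vbk sfnm
Hunk 3: at line 3 remove [zslms] add [oluz,zti] -> 9 lines: amt igkhx xyr wuzes oluz zti yuu vbk sfnm
Hunk 4: at line 1 remove [igkhx,xyr] add [pxnx,gvn,pdukt] -> 10 lines: amt pxnx gvn pdukt wuzes oluz zti yuu vbk sfnm
Final line count: 10

Answer: 10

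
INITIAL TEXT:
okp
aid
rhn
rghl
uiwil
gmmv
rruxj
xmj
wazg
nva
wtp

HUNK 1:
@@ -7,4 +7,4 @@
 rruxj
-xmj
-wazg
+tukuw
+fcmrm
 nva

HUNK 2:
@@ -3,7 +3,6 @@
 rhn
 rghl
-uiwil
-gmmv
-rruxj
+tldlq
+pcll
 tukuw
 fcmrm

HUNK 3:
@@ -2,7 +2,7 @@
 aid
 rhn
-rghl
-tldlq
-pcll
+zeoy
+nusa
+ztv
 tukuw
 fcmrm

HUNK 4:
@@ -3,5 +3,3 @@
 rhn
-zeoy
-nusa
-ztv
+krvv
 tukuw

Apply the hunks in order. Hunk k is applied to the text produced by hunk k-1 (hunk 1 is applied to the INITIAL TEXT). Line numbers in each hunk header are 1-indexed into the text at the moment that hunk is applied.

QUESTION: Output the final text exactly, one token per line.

Answer: okp
aid
rhn
krvv
tukuw
fcmrm
nva
wtp

Derivation:
Hunk 1: at line 7 remove [xmj,wazg] add [tukuw,fcmrm] -> 11 lines: okp aid rhn rghl uiwil gmmv rruxj tukuw fcmrm nva wtp
Hunk 2: at line 3 remove [uiwil,gmmv,rruxj] add [tldlq,pcll] -> 10 lines: okp aid rhn rghl tldlq pcll tukuw fcmrm nva wtp
Hunk 3: at line 2 remove [rghl,tldlq,pcll] add [zeoy,nusa,ztv] -> 10 lines: okp aid rhn zeoy nusa ztv tukuw fcmrm nva wtp
Hunk 4: at line 3 remove [zeoy,nusa,ztv] add [krvv] -> 8 lines: okp aid rhn krvv tukuw fcmrm nva wtp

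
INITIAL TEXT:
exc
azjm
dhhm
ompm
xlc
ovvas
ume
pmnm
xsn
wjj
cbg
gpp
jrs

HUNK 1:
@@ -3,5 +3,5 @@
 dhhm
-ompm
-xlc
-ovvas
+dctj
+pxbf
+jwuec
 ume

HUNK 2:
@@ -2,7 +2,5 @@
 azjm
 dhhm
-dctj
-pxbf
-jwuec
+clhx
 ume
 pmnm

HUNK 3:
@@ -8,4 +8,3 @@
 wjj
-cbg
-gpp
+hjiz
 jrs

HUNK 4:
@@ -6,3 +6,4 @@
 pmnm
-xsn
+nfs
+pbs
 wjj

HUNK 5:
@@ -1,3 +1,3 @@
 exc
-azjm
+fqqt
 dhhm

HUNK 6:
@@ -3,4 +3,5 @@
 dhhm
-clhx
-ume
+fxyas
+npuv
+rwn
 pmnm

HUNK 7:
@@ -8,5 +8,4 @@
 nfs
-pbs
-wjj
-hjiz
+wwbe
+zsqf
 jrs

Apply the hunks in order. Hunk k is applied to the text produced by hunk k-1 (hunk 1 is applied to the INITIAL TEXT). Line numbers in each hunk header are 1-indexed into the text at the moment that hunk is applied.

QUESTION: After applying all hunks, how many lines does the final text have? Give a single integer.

Hunk 1: at line 3 remove [ompm,xlc,ovvas] add [dctj,pxbf,jwuec] -> 13 lines: exc azjm dhhm dctj pxbf jwuec ume pmnm xsn wjj cbg gpp jrs
Hunk 2: at line 2 remove [dctj,pxbf,jwuec] add [clhx] -> 11 lines: exc azjm dhhm clhx ume pmnm xsn wjj cbg gpp jrs
Hunk 3: at line 8 remove [cbg,gpp] add [hjiz] -> 10 lines: exc azjm dhhm clhx ume pmnm xsn wjj hjiz jrs
Hunk 4: at line 6 remove [xsn] add [nfs,pbs] -> 11 lines: exc azjm dhhm clhx ume pmnm nfs pbs wjj hjiz jrs
Hunk 5: at line 1 remove [azjm] add [fqqt] -> 11 lines: exc fqqt dhhm clhx ume pmnm nfs pbs wjj hjiz jrs
Hunk 6: at line 3 remove [clhx,ume] add [fxyas,npuv,rwn] -> 12 lines: exc fqqt dhhm fxyas npuv rwn pmnm nfs pbs wjj hjiz jrs
Hunk 7: at line 8 remove [pbs,wjj,hjiz] add [wwbe,zsqf] -> 11 lines: exc fqqt dhhm fxyas npuv rwn pmnm nfs wwbe zsqf jrs
Final line count: 11

Answer: 11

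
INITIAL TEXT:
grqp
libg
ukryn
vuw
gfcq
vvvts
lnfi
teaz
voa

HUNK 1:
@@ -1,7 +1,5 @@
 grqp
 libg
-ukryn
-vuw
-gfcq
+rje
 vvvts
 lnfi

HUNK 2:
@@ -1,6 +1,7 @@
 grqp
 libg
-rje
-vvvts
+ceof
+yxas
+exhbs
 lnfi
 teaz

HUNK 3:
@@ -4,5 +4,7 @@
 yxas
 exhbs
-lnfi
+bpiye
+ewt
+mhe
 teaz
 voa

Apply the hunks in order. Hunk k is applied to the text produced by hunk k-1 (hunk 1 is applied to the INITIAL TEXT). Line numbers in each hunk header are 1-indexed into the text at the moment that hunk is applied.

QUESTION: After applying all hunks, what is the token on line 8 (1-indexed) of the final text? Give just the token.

Answer: mhe

Derivation:
Hunk 1: at line 1 remove [ukryn,vuw,gfcq] add [rje] -> 7 lines: grqp libg rje vvvts lnfi teaz voa
Hunk 2: at line 1 remove [rje,vvvts] add [ceof,yxas,exhbs] -> 8 lines: grqp libg ceof yxas exhbs lnfi teaz voa
Hunk 3: at line 4 remove [lnfi] add [bpiye,ewt,mhe] -> 10 lines: grqp libg ceof yxas exhbs bpiye ewt mhe teaz voa
Final line 8: mhe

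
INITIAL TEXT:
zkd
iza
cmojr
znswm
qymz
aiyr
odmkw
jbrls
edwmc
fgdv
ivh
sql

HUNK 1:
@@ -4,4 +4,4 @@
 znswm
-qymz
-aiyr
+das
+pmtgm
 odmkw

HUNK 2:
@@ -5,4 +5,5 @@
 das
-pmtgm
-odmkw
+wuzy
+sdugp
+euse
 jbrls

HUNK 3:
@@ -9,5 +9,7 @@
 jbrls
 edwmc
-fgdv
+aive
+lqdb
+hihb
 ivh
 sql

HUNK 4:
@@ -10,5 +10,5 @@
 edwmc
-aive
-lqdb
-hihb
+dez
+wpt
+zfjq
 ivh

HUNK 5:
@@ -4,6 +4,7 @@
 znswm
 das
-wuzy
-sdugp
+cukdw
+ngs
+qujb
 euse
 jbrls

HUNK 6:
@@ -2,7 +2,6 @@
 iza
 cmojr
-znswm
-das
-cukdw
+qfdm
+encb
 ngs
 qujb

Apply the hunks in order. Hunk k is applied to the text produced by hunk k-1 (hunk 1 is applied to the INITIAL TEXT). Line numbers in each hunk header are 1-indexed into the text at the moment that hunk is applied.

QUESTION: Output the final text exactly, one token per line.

Answer: zkd
iza
cmojr
qfdm
encb
ngs
qujb
euse
jbrls
edwmc
dez
wpt
zfjq
ivh
sql

Derivation:
Hunk 1: at line 4 remove [qymz,aiyr] add [das,pmtgm] -> 12 lines: zkd iza cmojr znswm das pmtgm odmkw jbrls edwmc fgdv ivh sql
Hunk 2: at line 5 remove [pmtgm,odmkw] add [wuzy,sdugp,euse] -> 13 lines: zkd iza cmojr znswm das wuzy sdugp euse jbrls edwmc fgdv ivh sql
Hunk 3: at line 9 remove [fgdv] add [aive,lqdb,hihb] -> 15 lines: zkd iza cmojr znswm das wuzy sdugp euse jbrls edwmc aive lqdb hihb ivh sql
Hunk 4: at line 10 remove [aive,lqdb,hihb] add [dez,wpt,zfjq] -> 15 lines: zkd iza cmojr znswm das wuzy sdugp euse jbrls edwmc dez wpt zfjq ivh sql
Hunk 5: at line 4 remove [wuzy,sdugp] add [cukdw,ngs,qujb] -> 16 lines: zkd iza cmojr znswm das cukdw ngs qujb euse jbrls edwmc dez wpt zfjq ivh sql
Hunk 6: at line 2 remove [znswm,das,cukdw] add [qfdm,encb] -> 15 lines: zkd iza cmojr qfdm encb ngs qujb euse jbrls edwmc dez wpt zfjq ivh sql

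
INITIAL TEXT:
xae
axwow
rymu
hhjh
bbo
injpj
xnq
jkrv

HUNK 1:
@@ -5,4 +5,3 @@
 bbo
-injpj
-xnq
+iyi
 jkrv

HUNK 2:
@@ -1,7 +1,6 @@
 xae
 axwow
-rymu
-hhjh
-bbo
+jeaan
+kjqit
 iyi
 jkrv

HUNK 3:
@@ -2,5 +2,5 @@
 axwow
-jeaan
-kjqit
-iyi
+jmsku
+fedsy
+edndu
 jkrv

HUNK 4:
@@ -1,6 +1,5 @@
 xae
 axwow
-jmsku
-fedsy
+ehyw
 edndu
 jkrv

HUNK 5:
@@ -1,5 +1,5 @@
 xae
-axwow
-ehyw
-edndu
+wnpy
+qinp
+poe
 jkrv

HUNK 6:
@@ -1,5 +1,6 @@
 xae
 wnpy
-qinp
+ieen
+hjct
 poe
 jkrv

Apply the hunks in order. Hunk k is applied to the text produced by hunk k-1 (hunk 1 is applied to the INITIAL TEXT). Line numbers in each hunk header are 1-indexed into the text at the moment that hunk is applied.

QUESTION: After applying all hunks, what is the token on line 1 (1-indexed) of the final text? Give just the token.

Hunk 1: at line 5 remove [injpj,xnq] add [iyi] -> 7 lines: xae axwow rymu hhjh bbo iyi jkrv
Hunk 2: at line 1 remove [rymu,hhjh,bbo] add [jeaan,kjqit] -> 6 lines: xae axwow jeaan kjqit iyi jkrv
Hunk 3: at line 2 remove [jeaan,kjqit,iyi] add [jmsku,fedsy,edndu] -> 6 lines: xae axwow jmsku fedsy edndu jkrv
Hunk 4: at line 1 remove [jmsku,fedsy] add [ehyw] -> 5 lines: xae axwow ehyw edndu jkrv
Hunk 5: at line 1 remove [axwow,ehyw,edndu] add [wnpy,qinp,poe] -> 5 lines: xae wnpy qinp poe jkrv
Hunk 6: at line 1 remove [qinp] add [ieen,hjct] -> 6 lines: xae wnpy ieen hjct poe jkrv
Final line 1: xae

Answer: xae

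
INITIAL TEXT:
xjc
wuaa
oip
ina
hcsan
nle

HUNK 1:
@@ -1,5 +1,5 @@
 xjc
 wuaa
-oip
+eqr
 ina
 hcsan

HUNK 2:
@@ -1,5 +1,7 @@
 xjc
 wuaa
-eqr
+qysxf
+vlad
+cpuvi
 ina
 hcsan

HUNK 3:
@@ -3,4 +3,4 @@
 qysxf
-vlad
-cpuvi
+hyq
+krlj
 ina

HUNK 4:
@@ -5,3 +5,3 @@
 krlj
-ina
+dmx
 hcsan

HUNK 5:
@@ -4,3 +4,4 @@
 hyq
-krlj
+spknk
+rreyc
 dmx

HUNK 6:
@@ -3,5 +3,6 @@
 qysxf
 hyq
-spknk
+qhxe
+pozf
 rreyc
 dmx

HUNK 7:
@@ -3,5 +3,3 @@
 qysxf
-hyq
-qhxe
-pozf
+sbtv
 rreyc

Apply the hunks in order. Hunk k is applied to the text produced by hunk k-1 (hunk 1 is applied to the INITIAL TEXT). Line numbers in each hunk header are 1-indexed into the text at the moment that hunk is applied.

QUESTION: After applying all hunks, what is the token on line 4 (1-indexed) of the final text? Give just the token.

Answer: sbtv

Derivation:
Hunk 1: at line 1 remove [oip] add [eqr] -> 6 lines: xjc wuaa eqr ina hcsan nle
Hunk 2: at line 1 remove [eqr] add [qysxf,vlad,cpuvi] -> 8 lines: xjc wuaa qysxf vlad cpuvi ina hcsan nle
Hunk 3: at line 3 remove [vlad,cpuvi] add [hyq,krlj] -> 8 lines: xjc wuaa qysxf hyq krlj ina hcsan nle
Hunk 4: at line 5 remove [ina] add [dmx] -> 8 lines: xjc wuaa qysxf hyq krlj dmx hcsan nle
Hunk 5: at line 4 remove [krlj] add [spknk,rreyc] -> 9 lines: xjc wuaa qysxf hyq spknk rreyc dmx hcsan nle
Hunk 6: at line 3 remove [spknk] add [qhxe,pozf] -> 10 lines: xjc wuaa qysxf hyq qhxe pozf rreyc dmx hcsan nle
Hunk 7: at line 3 remove [hyq,qhxe,pozf] add [sbtv] -> 8 lines: xjc wuaa qysxf sbtv rreyc dmx hcsan nle
Final line 4: sbtv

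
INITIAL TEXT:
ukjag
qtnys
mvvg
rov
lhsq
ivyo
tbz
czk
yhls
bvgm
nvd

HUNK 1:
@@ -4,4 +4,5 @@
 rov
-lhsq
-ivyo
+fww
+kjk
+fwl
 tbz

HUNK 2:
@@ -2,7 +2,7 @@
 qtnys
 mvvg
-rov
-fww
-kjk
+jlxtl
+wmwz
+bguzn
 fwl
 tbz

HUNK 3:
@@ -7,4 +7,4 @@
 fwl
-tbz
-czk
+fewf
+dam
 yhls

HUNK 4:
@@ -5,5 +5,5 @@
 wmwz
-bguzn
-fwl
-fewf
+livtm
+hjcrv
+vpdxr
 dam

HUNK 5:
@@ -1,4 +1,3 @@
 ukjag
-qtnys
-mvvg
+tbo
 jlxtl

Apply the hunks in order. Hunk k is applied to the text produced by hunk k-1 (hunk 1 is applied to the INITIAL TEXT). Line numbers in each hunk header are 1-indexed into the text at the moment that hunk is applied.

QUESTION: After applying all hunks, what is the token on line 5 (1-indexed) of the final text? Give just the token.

Answer: livtm

Derivation:
Hunk 1: at line 4 remove [lhsq,ivyo] add [fww,kjk,fwl] -> 12 lines: ukjag qtnys mvvg rov fww kjk fwl tbz czk yhls bvgm nvd
Hunk 2: at line 2 remove [rov,fww,kjk] add [jlxtl,wmwz,bguzn] -> 12 lines: ukjag qtnys mvvg jlxtl wmwz bguzn fwl tbz czk yhls bvgm nvd
Hunk 3: at line 7 remove [tbz,czk] add [fewf,dam] -> 12 lines: ukjag qtnys mvvg jlxtl wmwz bguzn fwl fewf dam yhls bvgm nvd
Hunk 4: at line 5 remove [bguzn,fwl,fewf] add [livtm,hjcrv,vpdxr] -> 12 lines: ukjag qtnys mvvg jlxtl wmwz livtm hjcrv vpdxr dam yhls bvgm nvd
Hunk 5: at line 1 remove [qtnys,mvvg] add [tbo] -> 11 lines: ukjag tbo jlxtl wmwz livtm hjcrv vpdxr dam yhls bvgm nvd
Final line 5: livtm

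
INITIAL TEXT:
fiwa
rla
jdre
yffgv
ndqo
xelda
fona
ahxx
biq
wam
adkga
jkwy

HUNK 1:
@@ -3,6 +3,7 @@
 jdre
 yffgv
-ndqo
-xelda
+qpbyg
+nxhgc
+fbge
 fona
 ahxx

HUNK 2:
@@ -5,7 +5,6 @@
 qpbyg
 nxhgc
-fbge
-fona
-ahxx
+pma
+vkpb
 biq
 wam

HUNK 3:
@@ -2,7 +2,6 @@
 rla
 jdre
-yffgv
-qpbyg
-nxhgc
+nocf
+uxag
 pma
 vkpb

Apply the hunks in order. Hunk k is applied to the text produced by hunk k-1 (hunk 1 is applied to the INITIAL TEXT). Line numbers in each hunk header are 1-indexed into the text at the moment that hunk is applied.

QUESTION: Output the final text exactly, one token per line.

Answer: fiwa
rla
jdre
nocf
uxag
pma
vkpb
biq
wam
adkga
jkwy

Derivation:
Hunk 1: at line 3 remove [ndqo,xelda] add [qpbyg,nxhgc,fbge] -> 13 lines: fiwa rla jdre yffgv qpbyg nxhgc fbge fona ahxx biq wam adkga jkwy
Hunk 2: at line 5 remove [fbge,fona,ahxx] add [pma,vkpb] -> 12 lines: fiwa rla jdre yffgv qpbyg nxhgc pma vkpb biq wam adkga jkwy
Hunk 3: at line 2 remove [yffgv,qpbyg,nxhgc] add [nocf,uxag] -> 11 lines: fiwa rla jdre nocf uxag pma vkpb biq wam adkga jkwy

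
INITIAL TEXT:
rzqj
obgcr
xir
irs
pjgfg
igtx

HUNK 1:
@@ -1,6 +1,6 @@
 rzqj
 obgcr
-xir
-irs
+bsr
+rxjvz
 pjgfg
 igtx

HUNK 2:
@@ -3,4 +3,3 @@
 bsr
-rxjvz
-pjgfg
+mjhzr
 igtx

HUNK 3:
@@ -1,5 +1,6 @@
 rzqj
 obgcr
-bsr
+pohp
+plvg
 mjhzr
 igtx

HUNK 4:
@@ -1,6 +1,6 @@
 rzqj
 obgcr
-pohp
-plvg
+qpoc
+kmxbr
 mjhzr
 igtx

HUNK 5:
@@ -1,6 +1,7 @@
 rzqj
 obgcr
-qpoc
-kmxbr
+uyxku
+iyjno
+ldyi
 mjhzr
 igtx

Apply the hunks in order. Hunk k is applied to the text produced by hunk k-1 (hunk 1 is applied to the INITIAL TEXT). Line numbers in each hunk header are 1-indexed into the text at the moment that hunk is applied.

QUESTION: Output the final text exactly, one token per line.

Hunk 1: at line 1 remove [xir,irs] add [bsr,rxjvz] -> 6 lines: rzqj obgcr bsr rxjvz pjgfg igtx
Hunk 2: at line 3 remove [rxjvz,pjgfg] add [mjhzr] -> 5 lines: rzqj obgcr bsr mjhzr igtx
Hunk 3: at line 1 remove [bsr] add [pohp,plvg] -> 6 lines: rzqj obgcr pohp plvg mjhzr igtx
Hunk 4: at line 1 remove [pohp,plvg] add [qpoc,kmxbr] -> 6 lines: rzqj obgcr qpoc kmxbr mjhzr igtx
Hunk 5: at line 1 remove [qpoc,kmxbr] add [uyxku,iyjno,ldyi] -> 7 lines: rzqj obgcr uyxku iyjno ldyi mjhzr igtx

Answer: rzqj
obgcr
uyxku
iyjno
ldyi
mjhzr
igtx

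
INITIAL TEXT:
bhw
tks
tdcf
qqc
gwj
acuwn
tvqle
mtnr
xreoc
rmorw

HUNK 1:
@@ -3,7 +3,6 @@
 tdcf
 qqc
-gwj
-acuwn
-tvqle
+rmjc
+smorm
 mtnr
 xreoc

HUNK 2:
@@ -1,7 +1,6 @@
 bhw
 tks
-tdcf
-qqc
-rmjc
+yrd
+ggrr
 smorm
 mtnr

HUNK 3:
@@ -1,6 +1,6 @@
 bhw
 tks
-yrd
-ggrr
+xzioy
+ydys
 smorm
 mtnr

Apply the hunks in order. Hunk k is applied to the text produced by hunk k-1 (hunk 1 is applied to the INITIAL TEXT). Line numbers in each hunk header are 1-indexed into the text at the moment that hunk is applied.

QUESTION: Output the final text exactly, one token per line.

Hunk 1: at line 3 remove [gwj,acuwn,tvqle] add [rmjc,smorm] -> 9 lines: bhw tks tdcf qqc rmjc smorm mtnr xreoc rmorw
Hunk 2: at line 1 remove [tdcf,qqc,rmjc] add [yrd,ggrr] -> 8 lines: bhw tks yrd ggrr smorm mtnr xreoc rmorw
Hunk 3: at line 1 remove [yrd,ggrr] add [xzioy,ydys] -> 8 lines: bhw tks xzioy ydys smorm mtnr xreoc rmorw

Answer: bhw
tks
xzioy
ydys
smorm
mtnr
xreoc
rmorw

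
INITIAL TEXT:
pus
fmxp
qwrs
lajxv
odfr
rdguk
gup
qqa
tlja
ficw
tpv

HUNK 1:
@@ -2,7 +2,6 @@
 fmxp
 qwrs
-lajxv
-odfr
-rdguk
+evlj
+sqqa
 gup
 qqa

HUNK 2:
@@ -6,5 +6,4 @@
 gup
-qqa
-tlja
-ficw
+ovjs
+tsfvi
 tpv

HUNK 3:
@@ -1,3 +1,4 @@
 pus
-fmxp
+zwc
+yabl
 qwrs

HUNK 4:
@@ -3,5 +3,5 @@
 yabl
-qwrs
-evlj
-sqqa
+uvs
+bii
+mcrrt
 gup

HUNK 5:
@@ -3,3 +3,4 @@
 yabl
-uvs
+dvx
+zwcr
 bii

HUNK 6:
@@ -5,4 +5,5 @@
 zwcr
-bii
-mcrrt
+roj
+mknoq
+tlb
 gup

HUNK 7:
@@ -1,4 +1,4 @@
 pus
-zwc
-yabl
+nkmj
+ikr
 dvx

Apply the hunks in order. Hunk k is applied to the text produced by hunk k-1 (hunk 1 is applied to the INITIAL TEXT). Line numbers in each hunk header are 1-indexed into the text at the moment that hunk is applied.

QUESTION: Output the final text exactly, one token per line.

Hunk 1: at line 2 remove [lajxv,odfr,rdguk] add [evlj,sqqa] -> 10 lines: pus fmxp qwrs evlj sqqa gup qqa tlja ficw tpv
Hunk 2: at line 6 remove [qqa,tlja,ficw] add [ovjs,tsfvi] -> 9 lines: pus fmxp qwrs evlj sqqa gup ovjs tsfvi tpv
Hunk 3: at line 1 remove [fmxp] add [zwc,yabl] -> 10 lines: pus zwc yabl qwrs evlj sqqa gup ovjs tsfvi tpv
Hunk 4: at line 3 remove [qwrs,evlj,sqqa] add [uvs,bii,mcrrt] -> 10 lines: pus zwc yabl uvs bii mcrrt gup ovjs tsfvi tpv
Hunk 5: at line 3 remove [uvs] add [dvx,zwcr] -> 11 lines: pus zwc yabl dvx zwcr bii mcrrt gup ovjs tsfvi tpv
Hunk 6: at line 5 remove [bii,mcrrt] add [roj,mknoq,tlb] -> 12 lines: pus zwc yabl dvx zwcr roj mknoq tlb gup ovjs tsfvi tpv
Hunk 7: at line 1 remove [zwc,yabl] add [nkmj,ikr] -> 12 lines: pus nkmj ikr dvx zwcr roj mknoq tlb gup ovjs tsfvi tpv

Answer: pus
nkmj
ikr
dvx
zwcr
roj
mknoq
tlb
gup
ovjs
tsfvi
tpv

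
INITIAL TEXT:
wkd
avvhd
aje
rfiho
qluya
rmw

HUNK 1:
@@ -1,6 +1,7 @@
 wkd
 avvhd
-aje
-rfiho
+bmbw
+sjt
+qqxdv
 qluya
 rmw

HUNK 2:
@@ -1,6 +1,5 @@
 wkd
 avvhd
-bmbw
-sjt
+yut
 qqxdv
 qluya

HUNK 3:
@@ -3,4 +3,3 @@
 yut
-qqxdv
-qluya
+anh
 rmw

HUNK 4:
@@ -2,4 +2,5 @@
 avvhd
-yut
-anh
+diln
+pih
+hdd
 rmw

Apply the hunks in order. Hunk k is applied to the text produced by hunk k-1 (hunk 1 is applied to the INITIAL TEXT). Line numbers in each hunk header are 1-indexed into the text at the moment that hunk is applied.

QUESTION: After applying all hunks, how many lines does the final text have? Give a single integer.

Hunk 1: at line 1 remove [aje,rfiho] add [bmbw,sjt,qqxdv] -> 7 lines: wkd avvhd bmbw sjt qqxdv qluya rmw
Hunk 2: at line 1 remove [bmbw,sjt] add [yut] -> 6 lines: wkd avvhd yut qqxdv qluya rmw
Hunk 3: at line 3 remove [qqxdv,qluya] add [anh] -> 5 lines: wkd avvhd yut anh rmw
Hunk 4: at line 2 remove [yut,anh] add [diln,pih,hdd] -> 6 lines: wkd avvhd diln pih hdd rmw
Final line count: 6

Answer: 6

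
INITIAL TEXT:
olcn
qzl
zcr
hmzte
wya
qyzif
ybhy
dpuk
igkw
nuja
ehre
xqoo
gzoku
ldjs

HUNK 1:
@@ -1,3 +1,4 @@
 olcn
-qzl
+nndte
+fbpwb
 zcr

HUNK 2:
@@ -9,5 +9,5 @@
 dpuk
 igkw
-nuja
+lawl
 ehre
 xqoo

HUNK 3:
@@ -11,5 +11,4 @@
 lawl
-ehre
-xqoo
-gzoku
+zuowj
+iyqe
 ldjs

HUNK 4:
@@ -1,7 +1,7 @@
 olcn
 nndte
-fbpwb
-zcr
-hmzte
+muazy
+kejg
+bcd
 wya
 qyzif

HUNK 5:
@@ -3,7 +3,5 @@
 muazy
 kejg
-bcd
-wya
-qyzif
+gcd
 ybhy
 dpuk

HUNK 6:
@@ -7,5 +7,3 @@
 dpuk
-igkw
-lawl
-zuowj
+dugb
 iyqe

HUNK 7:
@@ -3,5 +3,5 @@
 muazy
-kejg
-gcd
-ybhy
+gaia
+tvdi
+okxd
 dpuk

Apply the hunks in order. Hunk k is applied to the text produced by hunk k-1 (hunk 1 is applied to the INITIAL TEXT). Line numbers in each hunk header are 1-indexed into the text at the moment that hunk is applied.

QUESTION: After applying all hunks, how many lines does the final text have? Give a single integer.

Answer: 10

Derivation:
Hunk 1: at line 1 remove [qzl] add [nndte,fbpwb] -> 15 lines: olcn nndte fbpwb zcr hmzte wya qyzif ybhy dpuk igkw nuja ehre xqoo gzoku ldjs
Hunk 2: at line 9 remove [nuja] add [lawl] -> 15 lines: olcn nndte fbpwb zcr hmzte wya qyzif ybhy dpuk igkw lawl ehre xqoo gzoku ldjs
Hunk 3: at line 11 remove [ehre,xqoo,gzoku] add [zuowj,iyqe] -> 14 lines: olcn nndte fbpwb zcr hmzte wya qyzif ybhy dpuk igkw lawl zuowj iyqe ldjs
Hunk 4: at line 1 remove [fbpwb,zcr,hmzte] add [muazy,kejg,bcd] -> 14 lines: olcn nndte muazy kejg bcd wya qyzif ybhy dpuk igkw lawl zuowj iyqe ldjs
Hunk 5: at line 3 remove [bcd,wya,qyzif] add [gcd] -> 12 lines: olcn nndte muazy kejg gcd ybhy dpuk igkw lawl zuowj iyqe ldjs
Hunk 6: at line 7 remove [igkw,lawl,zuowj] add [dugb] -> 10 lines: olcn nndte muazy kejg gcd ybhy dpuk dugb iyqe ldjs
Hunk 7: at line 3 remove [kejg,gcd,ybhy] add [gaia,tvdi,okxd] -> 10 lines: olcn nndte muazy gaia tvdi okxd dpuk dugb iyqe ldjs
Final line count: 10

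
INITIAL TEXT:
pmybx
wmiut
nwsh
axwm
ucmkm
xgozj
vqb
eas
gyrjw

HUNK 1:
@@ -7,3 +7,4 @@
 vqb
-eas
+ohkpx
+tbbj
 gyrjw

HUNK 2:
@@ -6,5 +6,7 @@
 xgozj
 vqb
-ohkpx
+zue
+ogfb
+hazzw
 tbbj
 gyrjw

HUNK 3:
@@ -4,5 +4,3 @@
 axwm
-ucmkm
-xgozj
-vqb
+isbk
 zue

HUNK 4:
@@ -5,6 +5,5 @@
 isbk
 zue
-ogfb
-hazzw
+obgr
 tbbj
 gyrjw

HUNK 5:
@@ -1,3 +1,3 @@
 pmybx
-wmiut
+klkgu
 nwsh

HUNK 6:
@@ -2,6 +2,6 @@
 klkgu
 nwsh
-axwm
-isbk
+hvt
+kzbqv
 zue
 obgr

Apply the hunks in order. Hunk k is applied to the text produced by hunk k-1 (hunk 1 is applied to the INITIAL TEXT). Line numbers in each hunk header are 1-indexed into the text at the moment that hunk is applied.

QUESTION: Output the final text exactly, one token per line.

Answer: pmybx
klkgu
nwsh
hvt
kzbqv
zue
obgr
tbbj
gyrjw

Derivation:
Hunk 1: at line 7 remove [eas] add [ohkpx,tbbj] -> 10 lines: pmybx wmiut nwsh axwm ucmkm xgozj vqb ohkpx tbbj gyrjw
Hunk 2: at line 6 remove [ohkpx] add [zue,ogfb,hazzw] -> 12 lines: pmybx wmiut nwsh axwm ucmkm xgozj vqb zue ogfb hazzw tbbj gyrjw
Hunk 3: at line 4 remove [ucmkm,xgozj,vqb] add [isbk] -> 10 lines: pmybx wmiut nwsh axwm isbk zue ogfb hazzw tbbj gyrjw
Hunk 4: at line 5 remove [ogfb,hazzw] add [obgr] -> 9 lines: pmybx wmiut nwsh axwm isbk zue obgr tbbj gyrjw
Hunk 5: at line 1 remove [wmiut] add [klkgu] -> 9 lines: pmybx klkgu nwsh axwm isbk zue obgr tbbj gyrjw
Hunk 6: at line 2 remove [axwm,isbk] add [hvt,kzbqv] -> 9 lines: pmybx klkgu nwsh hvt kzbqv zue obgr tbbj gyrjw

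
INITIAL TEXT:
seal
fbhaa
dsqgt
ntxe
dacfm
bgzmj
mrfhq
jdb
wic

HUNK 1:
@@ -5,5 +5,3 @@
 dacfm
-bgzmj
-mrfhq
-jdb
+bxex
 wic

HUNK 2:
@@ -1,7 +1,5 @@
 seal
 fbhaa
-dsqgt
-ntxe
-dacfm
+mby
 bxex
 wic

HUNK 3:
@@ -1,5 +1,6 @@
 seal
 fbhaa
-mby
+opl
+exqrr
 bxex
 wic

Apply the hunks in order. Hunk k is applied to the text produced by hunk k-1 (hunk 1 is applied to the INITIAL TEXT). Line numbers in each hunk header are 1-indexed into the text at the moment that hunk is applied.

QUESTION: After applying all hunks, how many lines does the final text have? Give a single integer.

Hunk 1: at line 5 remove [bgzmj,mrfhq,jdb] add [bxex] -> 7 lines: seal fbhaa dsqgt ntxe dacfm bxex wic
Hunk 2: at line 1 remove [dsqgt,ntxe,dacfm] add [mby] -> 5 lines: seal fbhaa mby bxex wic
Hunk 3: at line 1 remove [mby] add [opl,exqrr] -> 6 lines: seal fbhaa opl exqrr bxex wic
Final line count: 6

Answer: 6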